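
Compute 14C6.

C(14,6) = (14·13·12·11·10·9) / 6! = 2162160 / 720 = 3003.

3003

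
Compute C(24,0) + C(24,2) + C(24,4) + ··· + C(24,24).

8388608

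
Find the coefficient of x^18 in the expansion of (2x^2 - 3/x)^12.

608256

General term: C(12,j)·(2x^2)^j·(-3/x)^(12-j), with x-exponent 2j − 1(12−j) = 3j − 12.
Set 3j − 12 = 18: j = 10.
C(12,10) = 66; 2^10 = 1024; (-3)^2 = 9.
Coefficient = 66 · 1024 · 9 = 608256.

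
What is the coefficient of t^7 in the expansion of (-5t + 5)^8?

-3125000

The general term is C(8,j)·(-5t)^j·(5)^(8-j); the t^7 term has j = 7.
C(8,7) = 8.
Coefficient = C(8,7) · (-5)^7 · 5^1 = 8 · (-78125) · 5 = -3125000.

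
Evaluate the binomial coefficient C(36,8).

30260340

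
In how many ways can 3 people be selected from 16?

560

This is C(16,3) = 560.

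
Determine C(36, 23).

2310789600

C(36,23) = C(36,13) by symmetry.
C(36,13) = (36·35·34·33·32·31·30·29·28·27·26·25·24) / 13! = 14389334903623680000 / 6227020800 = 2310789600.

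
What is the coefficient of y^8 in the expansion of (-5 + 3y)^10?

The general term is C(10,j)·(-5)^j·(3y)^(10-j); the y^8 term has j = 2.
C(10,2) = 45.
Coefficient = C(10,2) · (-5)^2 · 3^8 = 45 · 25 · 6561 = 7381125.

7381125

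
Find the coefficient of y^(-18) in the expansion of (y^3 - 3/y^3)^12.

General term: C(12,j)·(y^3)^j·(-3/y^3)^(12-j), with y-exponent 3j − 3(12−j) = 6j − 36.
Set 6j − 36 = -18: j = 3.
C(12,3) = 220; 1^3 = 1; (-3)^9 = -19683.
Coefficient = 220 · 1 · (-19683) = -4330260.

-4330260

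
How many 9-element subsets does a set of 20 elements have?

C(20,9) = (20·19·18·17·16·15·14·13·12) / 9! = 60949324800 / 362880 = 167960.

167960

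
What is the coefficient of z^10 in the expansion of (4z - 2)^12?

276824064

The general term is C(12,j)·(4z)^j·(-2)^(12-j); the z^10 term has j = 10.
C(12,10) = 66.
Coefficient = C(12,10) · 4^10 · (-2)^2 = 66 · 1048576 · 4 = 276824064.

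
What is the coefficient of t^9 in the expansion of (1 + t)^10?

The general term is C(10,j)·(1)^j·(t)^(10-j); the t^9 term has j = 1.
C(10,1) = 10.
Coefficient = C(10,1) = 10.

10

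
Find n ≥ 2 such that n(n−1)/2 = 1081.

n(n−1)/2 = 1081 ⇒ n(n−1) = 2162. Since 47·46 = 2162, n = 47.

47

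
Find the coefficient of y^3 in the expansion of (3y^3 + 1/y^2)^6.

540

General term: C(6,j)·(3y^3)^j·(1/y^2)^(6-j), with y-exponent 3j − 2(6−j) = 5j − 12.
Set 5j − 12 = 3: j = 3.
C(6,3) = 20; 3^3 = 27; 1^3 = 1.
Coefficient = 20 · 27 · 1 = 540.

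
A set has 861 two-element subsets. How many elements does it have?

n(n−1)/2 = 861 ⇒ n(n−1) = 1722. Since 42·41 = 1722, n = 42.

42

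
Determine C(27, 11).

13037895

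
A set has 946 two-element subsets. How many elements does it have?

44

n(n−1)/2 = 946 ⇒ n(n−1) = 1892. Since 44·43 = 1892, n = 44.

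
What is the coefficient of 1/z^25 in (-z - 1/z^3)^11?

-55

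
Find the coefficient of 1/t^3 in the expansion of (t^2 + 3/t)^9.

General term: C(9,j)·(t^2)^j·(3/t)^(9-j), with t-exponent 2j − 1(9−j) = 3j − 9.
Set 3j − 9 = -3: j = 2.
C(9,2) = 36; 1^2 = 1; 3^7 = 2187.
Coefficient = 36 · 1 · 2187 = 78732.

78732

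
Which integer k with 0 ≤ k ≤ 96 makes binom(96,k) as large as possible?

48

C(96,k) is maximized at k = 96/2 = 48.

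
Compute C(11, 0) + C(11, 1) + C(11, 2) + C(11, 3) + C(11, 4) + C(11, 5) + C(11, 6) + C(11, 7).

1 + 11 + 55 + 165 + 330 + 462 + 462 + 330 = 1816.

1816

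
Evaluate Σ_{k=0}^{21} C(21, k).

Setting x = 1 in (1+x)^21 gives Σ C(21,k) = 2^21 = 2097152.

2097152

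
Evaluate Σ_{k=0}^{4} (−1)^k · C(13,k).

495

The partial alternating sum Σ_{k=0}^{4} (−1)^k C(13,k) = (−1)^4 C(12,4) = 495.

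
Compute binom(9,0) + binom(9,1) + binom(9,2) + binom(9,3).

130

1 + 9 + 36 + 84 = 130.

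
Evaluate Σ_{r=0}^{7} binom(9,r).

1 + 9 + 36 + 84 + 126 + 126 + 84 + 36 = 502.

502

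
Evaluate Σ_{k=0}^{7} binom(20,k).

137980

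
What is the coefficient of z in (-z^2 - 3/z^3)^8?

1512

General term: C(8,j)·(-z^2)^j·(-3/z^3)^(8-j), with z-exponent 2j − 3(8−j) = 5j − 24.
Set 5j − 24 = 1: j = 5.
C(8,5) = 56; (-1)^5 = -1; (-3)^3 = -27.
Coefficient = 56 · (-1) · (-27) = 1512.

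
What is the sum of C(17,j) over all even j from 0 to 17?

Half of (1+1)^17 + (1−1)^17 gives the even-index sum: 2^16 = 65536.

65536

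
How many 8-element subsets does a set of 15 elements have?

6435

C(15,8) = C(15,7) by symmetry.
C(15,7) = (15·14·13·12·11·10·9) / 7! = 32432400 / 5040 = 6435.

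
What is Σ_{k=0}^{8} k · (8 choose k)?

Since k·C(8,k) = 8·C(7,k−1), the sum is 8·2^7 = 8·128 = 1024.

1024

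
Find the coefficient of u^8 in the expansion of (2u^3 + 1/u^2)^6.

General term: C(6,j)·(2u^3)^j·(1/u^2)^(6-j), with u-exponent 3j − 2(6−j) = 5j − 12.
Set 5j − 12 = 8: j = 4.
C(6,4) = 15; 2^4 = 16; 1^2 = 1.
Coefficient = 15 · 16 · 1 = 240.

240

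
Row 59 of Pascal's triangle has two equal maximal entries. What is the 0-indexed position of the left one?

For odd n = 59, C(59,k) peaks at k = (n−1)/2 and (n+1)/2; the smaller is 29.

29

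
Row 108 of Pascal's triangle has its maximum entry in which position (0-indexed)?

C(108,i) is maximized at i = 108/2 = 54.

54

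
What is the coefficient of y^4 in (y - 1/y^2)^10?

45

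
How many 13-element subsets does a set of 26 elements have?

C(26,13) = (26·25·24·23·22·21·20·19·18·17·16·15·14) / 13! = 64764752532480000 / 6227020800 = 10400600.

10400600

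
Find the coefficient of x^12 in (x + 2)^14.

The general term is C(14,j)·(x)^j·(2)^(14-j); the x^12 term has j = 12.
C(14,12) = 91.
Coefficient = C(14,12) · 2^2 = 91 · 4 = 364.

364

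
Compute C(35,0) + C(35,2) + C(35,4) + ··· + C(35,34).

Even-k terms of row 35 sum to 2^34 = 17179869184.

17179869184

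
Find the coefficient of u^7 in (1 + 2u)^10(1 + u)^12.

Coefficient of u^7 = Σ_{j} C(10,j)·2^j·C(12,7-j)·1^(7-j) for j from 0 to 7.
= 792 + 18480 + 142560 + 475200 + 739200 + 532224 + 161280 + 15360 = 2085096.

2085096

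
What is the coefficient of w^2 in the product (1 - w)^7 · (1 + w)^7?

Coefficient of w^2 = Σ_{j} C(7,j)·(-1)^j·C(7,2-j)·1^(2-j) for j from 0 to 2.
= 21 + (-49) + 21 = -7.

-7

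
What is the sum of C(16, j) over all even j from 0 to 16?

32768

Even-j terms of row 16 sum to 2^15 = 32768.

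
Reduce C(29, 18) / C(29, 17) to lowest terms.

C(n,k+1)/C(n,k) = (n−k)/(k+1) = (29−17)/(17+1) = 12/18 = 2/3.

2/3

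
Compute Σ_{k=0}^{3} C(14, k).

470

1 + 14 + 91 + 364 = 470.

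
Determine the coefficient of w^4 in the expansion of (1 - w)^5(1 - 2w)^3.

225

Coefficient of w^4 = Σ_{j} C(5,j)·(-1)^j·C(3,4-j)·(-2)^(4-j) for j from 1 to 4.
= 40 + 120 + 60 + 5 = 225.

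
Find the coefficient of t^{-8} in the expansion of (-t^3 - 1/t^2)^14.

1001

General term: C(14,j)·(-t^3)^j·(-1/t^2)^(14-j), with t-exponent 3j − 2(14−j) = 5j − 28.
Set 5j − 28 = -8: j = 4.
C(14,4) = 1001; (-1)^4 = 1; (-1)^10 = 1.
Coefficient = 1001 · 1 · 1 = 1001.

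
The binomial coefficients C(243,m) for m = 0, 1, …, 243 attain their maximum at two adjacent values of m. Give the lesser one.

For odd n = 243, C(243,m) peaks at m = (n−1)/2 and (n+1)/2; the lesser is 121.

121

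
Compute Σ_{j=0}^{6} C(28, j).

499178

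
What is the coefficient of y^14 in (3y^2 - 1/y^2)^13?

-16888014

General term: C(13,j)·(3y^2)^j·(-1/y^2)^(13-j), with y-exponent 2j − 2(13−j) = 4j − 26.
Set 4j − 26 = 14: j = 10.
C(13,10) = 286; 3^10 = 59049; (-1)^3 = -1.
Coefficient = 286 · 59049 · (-1) = -16888014.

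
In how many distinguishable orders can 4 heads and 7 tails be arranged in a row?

Choose positions for the heads: C(11,4) = 330.

330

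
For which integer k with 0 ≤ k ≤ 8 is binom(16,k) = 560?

3

C(16,k) increases on 0 ≤ k ≤ 8. C(16,2) = 120 and C(16,3) = 560, so k = 3.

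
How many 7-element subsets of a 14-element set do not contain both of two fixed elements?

All 7-subsets: C(14,7) = 3432. Those containing both fixed elements: C(12,5) = 792.
3432 − 792 = 2640.

2640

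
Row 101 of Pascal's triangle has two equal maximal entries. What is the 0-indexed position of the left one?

For odd n = 101, C(101,r) peaks at r = (n−1)/2 and (n+1)/2; the smaller is 50.

50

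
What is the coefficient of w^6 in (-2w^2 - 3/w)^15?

-5404164480

General term: C(15,j)·(-2w^2)^j·(-3/w)^(15-j), with w-exponent 2j − 1(15−j) = 3j − 15.
Set 3j − 15 = 6: j = 7.
C(15,7) = 6435; (-2)^7 = -128; (-3)^8 = 6561.
Coefficient = 6435 · (-128) · 6561 = -5404164480.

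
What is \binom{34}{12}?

548354040

C(34,12) = (34·33·32·31·30·29·28·27·26·25·24·23) / 12! = 262662462526464000 / 479001600 = 548354040.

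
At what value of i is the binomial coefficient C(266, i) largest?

133

C(266,i) is maximized at i = 266/2 = 133.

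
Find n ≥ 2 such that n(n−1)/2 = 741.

39

n(n−1)/2 = 741 ⇒ n(n−1) = 1482. Since 39·38 = 1482, n = 39.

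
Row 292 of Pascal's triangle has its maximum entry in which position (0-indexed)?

146

C(292,m) is maximized at m = 292/2 = 146.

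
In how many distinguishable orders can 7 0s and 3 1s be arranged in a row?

120

Choose positions for the 0s: C(10,7) = 120.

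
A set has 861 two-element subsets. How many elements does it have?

42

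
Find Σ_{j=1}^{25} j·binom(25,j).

419430400

Since j·C(25,j) = 25·C(24,j−1), the sum is 25·2^24 = 25·16777216 = 419430400.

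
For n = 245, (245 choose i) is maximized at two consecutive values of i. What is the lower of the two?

122

For odd n = 245, C(245,i) peaks at i = (n−1)/2 and (n+1)/2; the lower is 122.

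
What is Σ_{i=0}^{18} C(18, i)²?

9075135300

By Vandermonde's identity, Σ C(18,i)² = C(36,18) = 9075135300.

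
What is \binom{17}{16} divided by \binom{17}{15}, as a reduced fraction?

1/8

C(n,k+1)/C(n,k) = (n−k)/(k+1) = (17−15)/(15+1) = 2/16 = 1/8.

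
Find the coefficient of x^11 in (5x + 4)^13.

The general term is C(13,j)·(5x)^j·(4)^(13-j); the x^11 term has j = 11.
C(13,11) = 78.
Coefficient = C(13,11) · 5^11 · 4^2 = 78 · 48828125 · 16 = 60937500000.

60937500000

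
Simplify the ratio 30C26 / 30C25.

5/26

C(n,k+1)/C(n,k) = (n−k)/(k+1) = (30−25)/(25+1) = 5/26.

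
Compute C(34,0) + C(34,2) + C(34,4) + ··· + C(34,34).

8589934592

Half of (1+1)^34 + (1−1)^34 gives the even-index sum: 2^33 = 8589934592.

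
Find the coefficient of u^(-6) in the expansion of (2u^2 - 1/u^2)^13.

General term: C(13,j)·(2u^2)^j·(-1/u^2)^(13-j), with u-exponent 2j − 2(13−j) = 4j − 26.
Set 4j − 26 = -6: j = 5.
C(13,5) = 1287; 2^5 = 32; (-1)^8 = 1.
Coefficient = 1287 · 32 · 1 = 41184.

41184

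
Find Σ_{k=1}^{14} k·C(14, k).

Since k·C(14,k) = 14·C(13,k−1), the sum is 14·2^13 = 14·8192 = 114688.

114688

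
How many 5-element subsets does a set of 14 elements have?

C(14,5) = (14·13·12·11·10) / 5! = 240240 / 120 = 2002.

2002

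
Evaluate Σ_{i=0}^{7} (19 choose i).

94184

1 + 19 + 171 + 969 + 3876 + 11628 + 27132 + 50388 = 94184.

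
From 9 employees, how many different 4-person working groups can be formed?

This is C(9,4) = 126.

126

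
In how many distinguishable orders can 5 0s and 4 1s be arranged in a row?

Choose positions for the 0s: C(9,5) = 126.

126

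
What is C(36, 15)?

5567902560

C(36,15) = (36·35·34·33·32·31·30·29·28·27·26·25·24·23·22) / 15! = 7281003461233582080000 / 1307674368000 = 5567902560.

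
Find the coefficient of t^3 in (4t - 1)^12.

The general term is C(12,j)·(4t)^j·(-1)^(12-j); the t^3 term has j = 3.
C(12,3) = 220.
Coefficient = C(12,3) · 4^3 · (-1)^9 = 220 · 64 · (-1) = -14080.

-14080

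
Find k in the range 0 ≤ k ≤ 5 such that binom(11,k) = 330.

C(11,k) increases on 0 ≤ k ≤ 5. C(11,3) = 165 and C(11,4) = 330, so k = 4.

4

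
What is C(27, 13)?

C(27,13) = (27·26·25·24·23·22·21·20·19·18·17·16·15) / 13! = 124903451312640000 / 6227020800 = 20058300.

20058300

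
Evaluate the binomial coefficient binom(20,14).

38760

C(20,14) = C(20,6) by symmetry.
C(20,6) = (20·19·18·17·16·15) / 6! = 27907200 / 720 = 38760.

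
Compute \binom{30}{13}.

119759850

C(30,13) = (30·29·28·27·26·25·24·23·22·21·20·19·18) / 13! = 745747076954880000 / 6227020800 = 119759850.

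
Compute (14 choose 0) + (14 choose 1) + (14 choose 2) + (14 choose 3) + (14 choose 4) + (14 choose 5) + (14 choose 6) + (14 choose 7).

9908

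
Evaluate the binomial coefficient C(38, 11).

1203322288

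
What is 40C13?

C(40,13) = (40·39·38·37·36·35·34·33·32·31·30·29·28) / 13! = 74931129164795904000 / 6227020800 = 12033222880.

12033222880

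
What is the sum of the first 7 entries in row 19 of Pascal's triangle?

43796

1 + 19 + 171 + 969 + 3876 + 11628 + 27132 = 43796.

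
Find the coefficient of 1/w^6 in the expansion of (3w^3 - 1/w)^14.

General term: C(14,j)·(3w^3)^j·(-1/w)^(14-j), with w-exponent 3j − 1(14−j) = 4j − 14.
Set 4j − 14 = -6: j = 2.
C(14,2) = 91; 3^2 = 9; (-1)^12 = 1.
Coefficient = 91 · 9 · 1 = 819.

819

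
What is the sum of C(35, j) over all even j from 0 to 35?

Even-j terms of row 35 sum to 2^34 = 17179869184.

17179869184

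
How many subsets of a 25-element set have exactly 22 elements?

Choose the 22 positions: C(25,22) = 2300.

2300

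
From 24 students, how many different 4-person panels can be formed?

This is C(24,4) = 10626.

10626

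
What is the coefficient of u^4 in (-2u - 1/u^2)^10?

11520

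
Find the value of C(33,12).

354817320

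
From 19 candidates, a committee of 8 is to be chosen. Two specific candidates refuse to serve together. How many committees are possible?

63206

All 8-subsets: C(19,8) = 75582. Those containing both fixed elements: C(17,6) = 12376.
75582 − 12376 = 63206.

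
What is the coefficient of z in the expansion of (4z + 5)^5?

The general term is C(5,j)·(4z)^j·(5)^(5-j); the z^1 term has j = 1.
C(5,1) = 5.
Coefficient = C(5,1) · 4^1 · 5^4 = 5 · 4 · 625 = 12500.

12500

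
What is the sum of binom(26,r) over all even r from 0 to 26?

Half of (1+1)^26 + (1−1)^26 gives the even-index sum: 2^25 = 33554432.

33554432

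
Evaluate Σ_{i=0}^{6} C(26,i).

313912

1 + 26 + 325 + 2600 + 14950 + 65780 + 230230 = 313912.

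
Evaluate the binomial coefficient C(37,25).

1852482996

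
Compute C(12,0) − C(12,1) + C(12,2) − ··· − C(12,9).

-55

The partial alternating sum Σ_{k=0}^{9} (−1)^k C(12,k) = (−1)^9 C(11,9) = -55.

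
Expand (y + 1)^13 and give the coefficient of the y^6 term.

1716

The general term is C(13,j)·(y)^j·(1)^(13-j); the y^6 term has j = 6.
C(13,6) = 1716.
Coefficient = C(13,6) = 1716.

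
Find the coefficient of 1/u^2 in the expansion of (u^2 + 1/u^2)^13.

General term: C(13,j)·(u^2)^j·(1/u^2)^(13-j), with u-exponent 2j − 2(13−j) = 4j − 26.
Set 4j − 26 = -2: j = 6.
C(13,6) = 1716; 1^6 = 1; 1^7 = 1.
Coefficient = 1716 · 1 · 1 = 1716.

1716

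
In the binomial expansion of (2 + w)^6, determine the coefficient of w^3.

The general term is C(6,j)·(2)^j·(w)^(6-j); the w^3 term has j = 3.
C(6,3) = 20.
Coefficient = C(6,3) · 2^3 = 20 · 8 = 160.

160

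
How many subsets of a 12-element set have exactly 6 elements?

Choose the 6 positions: C(12,6) = 924.

924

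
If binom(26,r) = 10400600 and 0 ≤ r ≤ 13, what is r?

C(26,r) increases on 0 ≤ r ≤ 13. C(26,12) = 9657700 and C(26,13) = 10400600, so r = 13.

13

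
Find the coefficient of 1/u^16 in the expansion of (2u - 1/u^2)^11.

-220

General term: C(11,j)·(2u)^j·(-1/u^2)^(11-j), with u-exponent 1j − 2(11−j) = 3j − 22.
Set 3j − 22 = -16: j = 2.
C(11,2) = 55; 2^2 = 4; (-1)^9 = -1.
Coefficient = 55 · 4 · (-1) = -220.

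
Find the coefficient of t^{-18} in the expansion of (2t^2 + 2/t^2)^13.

General term: C(13,j)·(2t^2)^j·(2/t^2)^(13-j), with t-exponent 2j − 2(13−j) = 4j − 26.
Set 4j − 26 = -18: j = 2.
C(13,2) = 78; 2^2 = 4; 2^11 = 2048.
Coefficient = 78 · 4 · 2048 = 638976.

638976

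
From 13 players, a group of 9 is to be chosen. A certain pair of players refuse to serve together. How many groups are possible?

All 9-subsets: C(13,9) = 715. Those containing both fixed elements: C(11,7) = 330.
715 − 330 = 385.

385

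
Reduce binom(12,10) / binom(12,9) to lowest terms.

3/10

C(n,k+1)/C(n,k) = (n−k)/(k+1) = (12−9)/(9+1) = 3/10.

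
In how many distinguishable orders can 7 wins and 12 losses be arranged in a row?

Choose positions for the wins: C(19,7) = 50388.

50388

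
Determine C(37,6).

2324784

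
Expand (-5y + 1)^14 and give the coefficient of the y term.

-70

The general term is C(14,j)·(-5y)^j·(1)^(14-j); the y^1 term has j = 1.
C(14,1) = 14.
Coefficient = C(14,1) · (-5)^1 = 14 · (-5) = -70.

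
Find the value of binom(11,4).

330

C(11,4) = (11·10·9·8) / 4! = 7920 / 24 = 330.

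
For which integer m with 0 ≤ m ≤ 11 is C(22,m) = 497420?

9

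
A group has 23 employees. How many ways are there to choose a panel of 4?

8855

This is C(23,4) = 8855.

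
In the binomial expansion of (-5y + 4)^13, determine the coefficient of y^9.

The general term is C(13,j)·(-5y)^j·(4)^(13-j); the y^9 term has j = 9.
C(13,9) = 715.
Coefficient = C(13,9) · (-5)^9 · 4^4 = 715 · (-1953125) · 256 = -357500000000.

-357500000000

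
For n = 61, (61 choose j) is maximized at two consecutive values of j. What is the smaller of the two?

30

For odd n = 61, C(61,j) peaks at j = (n−1)/2 and (n+1)/2; the smaller is 30.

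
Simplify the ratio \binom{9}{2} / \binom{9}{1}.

4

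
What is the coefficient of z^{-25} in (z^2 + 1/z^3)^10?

General term: C(10,j)·(z^2)^j·(1/z^3)^(10-j), with z-exponent 2j − 3(10−j) = 5j − 30.
Set 5j − 30 = -25: j = 1.
C(10,1) = 10; 1^1 = 1; 1^9 = 1.
Coefficient = 10 · 1 · 1 = 10.

10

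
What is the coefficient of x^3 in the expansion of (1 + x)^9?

The general term is C(9,j)·(1)^j·(x)^(9-j); the x^3 term has j = 6.
C(9,6) = 84.
Coefficient = C(9,6) = 84.

84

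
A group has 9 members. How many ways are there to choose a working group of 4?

This is C(9,4) = 126.

126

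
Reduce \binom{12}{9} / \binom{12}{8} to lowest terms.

4/9

C(n,k+1)/C(n,k) = (n−k)/(k+1) = (12−8)/(8+1) = 4/9.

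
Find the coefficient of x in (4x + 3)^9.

236196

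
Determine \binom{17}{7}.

19448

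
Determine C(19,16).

969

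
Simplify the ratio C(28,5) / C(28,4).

C(n,k+1)/C(n,k) = (n−k)/(k+1) = (28−4)/(4+1) = 24/5.

24/5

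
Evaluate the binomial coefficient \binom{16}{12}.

C(16,12) = C(16,4) by symmetry.
C(16,4) = (16·15·14·13) / 4! = 43680 / 24 = 1820.

1820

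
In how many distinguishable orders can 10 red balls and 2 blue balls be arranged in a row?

Choose positions for the red balls: C(12,10) = 66.

66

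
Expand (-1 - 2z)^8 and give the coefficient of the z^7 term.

1024

The general term is C(8,j)·(-1)^j·(-2z)^(8-j); the z^7 term has j = 1.
C(8,1) = 8.
Coefficient = C(8,1) · (-1)^1 · (-2)^7 = 8 · (-1) · (-128) = 1024.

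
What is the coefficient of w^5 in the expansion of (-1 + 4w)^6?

The general term is C(6,j)·(-1)^j·(4w)^(6-j); the w^5 term has j = 1.
C(6,1) = 6.
Coefficient = C(6,1) · (-1)^1 · 4^5 = 6 · (-1) · 1024 = -6144.

-6144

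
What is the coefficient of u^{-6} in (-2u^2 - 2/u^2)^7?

-2688

General term: C(7,j)·(-2u^2)^j·(-2/u^2)^(7-j), with u-exponent 2j − 2(7−j) = 4j − 14.
Set 4j − 14 = -6: j = 2.
C(7,2) = 21; (-2)^2 = 4; (-2)^5 = -32.
Coefficient = 21 · 4 · (-32) = -2688.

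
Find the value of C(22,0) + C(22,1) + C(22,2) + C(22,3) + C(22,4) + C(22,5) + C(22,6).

1 + 22 + 231 + 1540 + 7315 + 26334 + 74613 = 110056.

110056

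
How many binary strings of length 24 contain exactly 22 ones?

Choose the 22 positions: C(24,22) = 276.

276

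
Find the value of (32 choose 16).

601080390

C(32,16) = (32·31·30·29·28·27·26·25·24·23·22·21·20·19·18·17) / 16! = 12576278705767096320000 / 20922789888000 = 601080390.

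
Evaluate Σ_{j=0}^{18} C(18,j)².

Σ C(18,j)² is the coefficient of x^18 in (1+x)^18(1+x)^18 = (1+x)^36, i.e. C(36,18) = 9075135300.

9075135300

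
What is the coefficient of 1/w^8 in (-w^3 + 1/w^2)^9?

36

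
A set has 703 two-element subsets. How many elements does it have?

n(n−1)/2 = 703 ⇒ n(n−1) = 1406. Since 38·37 = 1406, n = 38.

38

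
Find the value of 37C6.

2324784

C(37,6) = (37·36·35·34·33·32) / 6! = 1673844480 / 720 = 2324784.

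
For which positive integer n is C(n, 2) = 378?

n(n−1)/2 = 378 ⇒ n(n−1) = 756. Since 28·27 = 756, n = 28.

28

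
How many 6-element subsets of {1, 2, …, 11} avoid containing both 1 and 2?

336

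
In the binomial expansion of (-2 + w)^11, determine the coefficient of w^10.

The general term is C(11,j)·(-2)^j·(w)^(11-j); the w^10 term has j = 1.
C(11,1) = 11.
Coefficient = C(11,1) · (-2)^1 = 11 · (-2) = -22.

-22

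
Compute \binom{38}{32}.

C(38,32) = C(38,6) by symmetry.
C(38,6) = (38·37·36·35·34·33) / 6! = 1987690320 / 720 = 2760681.

2760681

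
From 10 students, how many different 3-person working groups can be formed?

This is C(10,3) = 120.

120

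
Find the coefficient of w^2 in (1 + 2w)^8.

The general term is C(8,j)·(1)^j·(2w)^(8-j); the w^2 term has j = 6.
C(8,6) = 28.
Coefficient = C(8,6) · 2^2 = 28 · 4 = 112.

112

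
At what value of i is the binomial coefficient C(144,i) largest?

72

C(144,i) is maximized at i = 144/2 = 72.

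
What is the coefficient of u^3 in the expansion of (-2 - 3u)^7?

-15120

The general term is C(7,j)·(-2)^j·(-3u)^(7-j); the u^3 term has j = 4.
C(7,4) = 35.
Coefficient = C(7,4) · (-2)^4 · (-3)^3 = 35 · 16 · (-27) = -15120.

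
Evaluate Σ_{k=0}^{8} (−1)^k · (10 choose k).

The partial alternating sum Σ_{k=0}^{8} (−1)^k C(10,k) = (−1)^8 C(9,8) = 9.

9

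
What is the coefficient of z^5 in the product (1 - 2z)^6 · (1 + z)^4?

36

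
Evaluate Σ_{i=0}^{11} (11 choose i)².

705432

Σ C(11,i)² is the coefficient of x^11 in (1+x)^11(1+x)^11 = (1+x)^22, i.e. C(22,11) = 705432.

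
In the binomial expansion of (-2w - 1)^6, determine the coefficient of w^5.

The general term is C(6,j)·(-2w)^j·(-1)^(6-j); the w^5 term has j = 5.
C(6,5) = 6.
Coefficient = C(6,5) · (-2)^5 · (-1)^1 = 6 · (-32) · (-1) = 192.

192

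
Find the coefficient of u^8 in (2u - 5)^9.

-11520

The general term is C(9,j)·(2u)^j·(-5)^(9-j); the u^8 term has j = 8.
C(9,8) = 9.
Coefficient = C(9,8) · 2^8 · (-5)^1 = 9 · 256 · (-5) = -11520.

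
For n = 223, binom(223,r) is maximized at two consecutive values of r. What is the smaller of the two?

111

For odd n = 223, C(223,r) peaks at r = (n−1)/2 and (n+1)/2; the smaller is 111.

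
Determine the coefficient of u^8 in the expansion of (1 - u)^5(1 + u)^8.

Coefficient of u^8 = Σ_{j} C(5,j)·(-1)^j·C(8,8-j)·1^(8-j) for j from 0 to 5.
= 1 + (-40) + 280 + (-560) + 350 + (-56) = -25.

-25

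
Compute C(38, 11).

1203322288

C(38,11) = (38·37·36·35·34·33·32·31·30·29·28) / 11! = 48032775105638400 / 39916800 = 1203322288.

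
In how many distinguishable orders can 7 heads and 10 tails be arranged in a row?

Choose positions for the heads: C(17,7) = 19448.

19448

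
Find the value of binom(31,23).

C(31,23) = C(31,8) by symmetry.
C(31,8) = (31·30·29·28·27·26·25·24) / 8! = 318073392000 / 40320 = 7888725.

7888725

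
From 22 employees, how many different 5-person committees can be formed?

This is C(22,5) = 26334.

26334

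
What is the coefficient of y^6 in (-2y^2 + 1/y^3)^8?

1792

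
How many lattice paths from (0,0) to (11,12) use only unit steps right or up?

1352078

Each path is a sequence of 23 steps with 11 rights: C(23,11) = 1352078.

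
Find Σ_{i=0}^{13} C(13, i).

8192

Setting x = 1 in (1+x)^13 gives Σ C(13,i) = 2^13 = 8192.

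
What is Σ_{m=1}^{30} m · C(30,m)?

Since m·C(30,m) = 30·C(29,m−1), the sum is 30·2^29 = 30·536870912 = 16106127360.

16106127360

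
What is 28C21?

1184040

C(28,21) = C(28,7) by symmetry.
C(28,7) = (28·27·26·25·24·23·22) / 7! = 5967561600 / 5040 = 1184040.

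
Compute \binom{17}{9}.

24310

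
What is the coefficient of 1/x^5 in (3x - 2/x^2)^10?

General term: C(10,j)·(3x)^j·(-2/x^2)^(10-j), with x-exponent 1j − 2(10−j) = 3j − 20.
Set 3j − 20 = -5: j = 5.
C(10,5) = 252; 3^5 = 243; (-2)^5 = -32.
Coefficient = 252 · 243 · (-32) = -1959552.

-1959552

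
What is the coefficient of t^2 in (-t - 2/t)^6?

60

General term: C(6,j)·(-t)^j·(-2/t)^(6-j), with t-exponent 1j − 1(6−j) = 2j − 6.
Set 2j − 6 = 2: j = 4.
C(6,4) = 15; (-1)^4 = 1; (-2)^2 = 4.
Coefficient = 15 · 1 · 4 = 60.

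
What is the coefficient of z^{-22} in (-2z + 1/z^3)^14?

General term: C(14,j)·(-2z)^j·(1/z^3)^(14-j), with z-exponent 1j − 3(14−j) = 4j − 42.
Set 4j − 42 = -22: j = 5.
C(14,5) = 2002; (-2)^5 = -32; 1^9 = 1.
Coefficient = 2002 · (-32) · 1 = -64064.

-64064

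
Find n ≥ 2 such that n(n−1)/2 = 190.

20

n(n−1)/2 = 190 ⇒ n(n−1) = 380. Since 20·19 = 380, n = 20.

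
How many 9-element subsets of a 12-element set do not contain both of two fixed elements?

100

All 9-subsets: C(12,9) = 220. Those containing both fixed elements: C(10,7) = 120.
220 − 120 = 100.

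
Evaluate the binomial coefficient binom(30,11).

54627300

C(30,11) = (30·29·28·27·26·25·24·23·22·21·20) / 11! = 2180547008640000 / 39916800 = 54627300.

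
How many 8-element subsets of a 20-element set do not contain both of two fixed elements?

107406

All 8-subsets: C(20,8) = 125970. Those containing both fixed elements: C(18,6) = 18564.
125970 − 18564 = 107406.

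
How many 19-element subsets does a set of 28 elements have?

6906900

C(28,19) = C(28,9) by symmetry.
C(28,9) = (28·27·26·25·24·23·22·21·20) / 9! = 2506375872000 / 362880 = 6906900.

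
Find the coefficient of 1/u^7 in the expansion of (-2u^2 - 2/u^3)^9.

General term: C(9,j)·(-2u^2)^j·(-2/u^3)^(9-j), with u-exponent 2j − 3(9−j) = 5j − 27.
Set 5j − 27 = -7: j = 4.
C(9,4) = 126; (-2)^4 = 16; (-2)^5 = -32.
Coefficient = 126 · 16 · (-32) = -64512.

-64512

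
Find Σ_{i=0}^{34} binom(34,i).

The entries of row 34 sum to 2^34 = 17179869184.

17179869184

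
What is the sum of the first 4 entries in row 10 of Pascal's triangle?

176

1 + 10 + 45 + 120 = 176.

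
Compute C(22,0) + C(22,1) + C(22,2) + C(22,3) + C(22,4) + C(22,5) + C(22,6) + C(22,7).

280600

1 + 22 + 231 + 1540 + 7315 + 26334 + 74613 + 170544 = 280600.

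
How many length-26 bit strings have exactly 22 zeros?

Choose the 22 positions: C(26,22) = 14950.

14950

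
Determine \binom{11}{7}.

330

C(11,7) = C(11,4) by symmetry.
C(11,4) = (11·10·9·8) / 4! = 7920 / 24 = 330.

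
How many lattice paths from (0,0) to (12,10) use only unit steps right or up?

Each path is a sequence of 22 steps with 12 rights: C(22,12) = 646646.

646646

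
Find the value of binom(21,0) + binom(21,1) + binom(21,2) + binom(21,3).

1 + 21 + 210 + 1330 = 1562.

1562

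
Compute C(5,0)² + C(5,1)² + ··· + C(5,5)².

By Vandermonde's identity, Σ C(5,k)² = C(10,5) = 252.

252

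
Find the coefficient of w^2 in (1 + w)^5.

The general term is C(5,j)·(1)^j·(w)^(5-j); the w^2 term has j = 3.
C(5,3) = 10.
Coefficient = C(5,3) = 10.

10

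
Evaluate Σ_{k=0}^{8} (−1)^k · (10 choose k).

9

The partial alternating sum Σ_{k=0}^{8} (−1)^k C(10,k) = (−1)^8 C(9,8) = 9.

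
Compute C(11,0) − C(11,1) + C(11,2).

45

The partial alternating sum Σ_{k=0}^{2} (−1)^k C(11,k) = (−1)^2 C(10,2) = 45.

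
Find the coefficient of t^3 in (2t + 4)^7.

The general term is C(7,j)·(2t)^j·(4)^(7-j); the t^3 term has j = 3.
C(7,3) = 35.
Coefficient = C(7,3) · 2^3 · 4^4 = 35 · 8 · 256 = 71680.

71680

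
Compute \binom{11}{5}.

C(11,5) = (11·10·9·8·7) / 5! = 55440 / 120 = 462.

462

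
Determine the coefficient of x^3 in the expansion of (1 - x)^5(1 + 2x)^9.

122

Coefficient of x^3 = Σ_{j} C(5,j)·(-1)^j·C(9,3-j)·2^(3-j) for j from 0 to 3.
= 672 + (-720) + 180 + (-10) = 122.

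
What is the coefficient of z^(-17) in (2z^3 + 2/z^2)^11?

General term: C(11,j)·(2z^3)^j·(2/z^2)^(11-j), with z-exponent 3j − 2(11−j) = 5j − 22.
Set 5j − 22 = -17: j = 1.
C(11,1) = 11; 2^1 = 2; 2^10 = 1024.
Coefficient = 11 · 2 · 1024 = 22528.

22528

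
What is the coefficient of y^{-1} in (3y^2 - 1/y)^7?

General term: C(7,j)·(3y^2)^j·(-1/y)^(7-j), with y-exponent 2j − 1(7−j) = 3j − 7.
Set 3j − 7 = -1: j = 2.
C(7,2) = 21; 3^2 = 9; (-1)^5 = -1.
Coefficient = 21 · 9 · (-1) = -189.

-189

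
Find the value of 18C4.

3060

C(18,4) = (18·17·16·15) / 4! = 73440 / 24 = 3060.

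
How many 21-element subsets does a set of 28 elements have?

1184040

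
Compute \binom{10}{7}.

120

C(10,7) = C(10,3) by symmetry.
C(10,3) = (10·9·8) / 3! = 720 / 6 = 120.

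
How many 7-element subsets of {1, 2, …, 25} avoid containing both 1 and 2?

All 7-subsets: C(25,7) = 480700. Those containing both fixed elements: C(23,5) = 33649.
480700 − 33649 = 447051.

447051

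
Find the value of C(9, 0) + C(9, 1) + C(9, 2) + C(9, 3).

1 + 9 + 36 + 84 = 130.

130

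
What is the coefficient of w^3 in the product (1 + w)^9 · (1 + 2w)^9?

2700

Coefficient of w^3 = Σ_{j} C(9,j)·1^j·C(9,3-j)·2^(3-j) for j from 0 to 3.
= 672 + 1296 + 648 + 84 = 2700.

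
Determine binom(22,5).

26334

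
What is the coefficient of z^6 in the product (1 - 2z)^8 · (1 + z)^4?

Coefficient of z^6 = Σ_{j} C(8,j)·(-2)^j·C(4,6-j)·1^(6-j) for j from 2 to 6.
= 112 + (-1792) + 6720 + (-7168) + 1792 = -336.

-336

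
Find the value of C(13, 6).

C(13,6) = (13·12·11·10·9·8) / 6! = 1235520 / 720 = 1716.

1716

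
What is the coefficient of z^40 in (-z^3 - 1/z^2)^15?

General term: C(15,j)·(-z^3)^j·(-1/z^2)^(15-j), with z-exponent 3j − 2(15−j) = 5j − 30.
Set 5j − 30 = 40: j = 14.
C(15,14) = 15; (-1)^14 = 1; (-1)^1 = -1.
Coefficient = 15 · 1 · (-1) = -15.

-15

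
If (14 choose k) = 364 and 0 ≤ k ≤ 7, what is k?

3

C(14,k) increases on 0 ≤ k ≤ 7. C(14,2) = 91 and C(14,3) = 364, so k = 3.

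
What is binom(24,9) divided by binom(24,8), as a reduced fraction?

16/9

C(n,k+1)/C(n,k) = (n−k)/(k+1) = (24−8)/(8+1) = 16/9.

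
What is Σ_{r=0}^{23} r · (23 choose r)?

Differentiating (1+x)^23 and setting x=1: Σ r·C(23,r) = 23·2^22 = 96468992.

96468992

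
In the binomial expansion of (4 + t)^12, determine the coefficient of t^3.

57671680

The general term is C(12,j)·(4)^j·(t)^(12-j); the t^3 term has j = 9.
C(12,9) = 220.
Coefficient = C(12,9) · 4^9 = 220 · 262144 = 57671680.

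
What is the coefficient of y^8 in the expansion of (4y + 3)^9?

The general term is C(9,j)·(4y)^j·(3)^(9-j); the y^8 term has j = 8.
C(9,8) = 9.
Coefficient = C(9,8) · 4^8 · 3^1 = 9 · 65536 · 3 = 1769472.

1769472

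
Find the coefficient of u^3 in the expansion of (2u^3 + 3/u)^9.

489888

General term: C(9,j)·(2u^3)^j·(3/u)^(9-j), with u-exponent 3j − 1(9−j) = 4j − 9.
Set 4j − 9 = 3: j = 3.
C(9,3) = 84; 2^3 = 8; 3^6 = 729.
Coefficient = 84 · 8 · 729 = 489888.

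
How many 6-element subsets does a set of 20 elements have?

38760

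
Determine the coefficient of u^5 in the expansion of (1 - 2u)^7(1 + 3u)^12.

Coefficient of u^5 = Σ_{j} C(7,j)·(-2)^j·C(12,5-j)·3^(5-j) for j from 0 to 5.
= 192456 + (-561330) + 498960 + (-166320) + 20160 + (-672) = -16746.

-16746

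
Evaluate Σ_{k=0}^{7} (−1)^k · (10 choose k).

-36

The partial alternating sum Σ_{k=0}^{7} (−1)^k C(10,k) = (−1)^7 C(9,7) = -36.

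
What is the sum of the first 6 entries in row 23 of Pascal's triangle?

44552

1 + 23 + 253 + 1771 + 8855 + 33649 = 44552.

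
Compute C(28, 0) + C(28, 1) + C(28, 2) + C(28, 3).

1 + 28 + 378 + 3276 = 3683.

3683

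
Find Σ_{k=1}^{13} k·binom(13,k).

Differentiating (1+x)^13 and setting x=1: Σ k·C(13,k) = 13·2^12 = 53248.

53248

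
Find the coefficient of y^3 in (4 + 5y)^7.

1120000

The general term is C(7,j)·(4)^j·(5y)^(7-j); the y^3 term has j = 4.
C(7,4) = 35.
Coefficient = C(7,4) · 4^4 · 5^3 = 35 · 256 · 125 = 1120000.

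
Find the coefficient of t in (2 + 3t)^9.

6912

The general term is C(9,j)·(2)^j·(3t)^(9-j); the t^1 term has j = 8.
C(9,8) = 9.
Coefficient = C(9,8) · 2^8 · 3^1 = 9 · 256 · 3 = 6912.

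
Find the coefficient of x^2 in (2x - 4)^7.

The general term is C(7,j)·(2x)^j·(-4)^(7-j); the x^2 term has j = 2.
C(7,2) = 21.
Coefficient = C(7,2) · 2^2 · (-4)^5 = 21 · 4 · (-1024) = -86016.

-86016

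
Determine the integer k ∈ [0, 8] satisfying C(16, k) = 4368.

5

C(16,k) increases on 0 ≤ k ≤ 8. C(16,4) = 1820 and C(16,5) = 4368, so k = 5.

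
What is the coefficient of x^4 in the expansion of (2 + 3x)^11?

The general term is C(11,j)·(2)^j·(3x)^(11-j); the x^4 term has j = 7.
C(11,7) = 330.
Coefficient = C(11,7) · 2^7 · 3^4 = 330 · 128 · 81 = 3421440.

3421440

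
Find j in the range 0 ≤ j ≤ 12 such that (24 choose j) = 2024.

3

C(24,j) increases on 0 ≤ j ≤ 12. C(24,2) = 276 and C(24,3) = 2024, so j = 3.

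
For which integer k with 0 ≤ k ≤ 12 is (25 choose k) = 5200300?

12

C(25,k) increases on 0 ≤ k ≤ 12. C(25,11) = 4457400 and C(25,12) = 5200300, so k = 12.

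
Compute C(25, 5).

C(25,5) = (25·24·23·22·21) / 5! = 6375600 / 120 = 53130.

53130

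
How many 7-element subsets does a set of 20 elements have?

77520

C(20,7) = (20·19·18·17·16·15·14) / 7! = 390700800 / 5040 = 77520.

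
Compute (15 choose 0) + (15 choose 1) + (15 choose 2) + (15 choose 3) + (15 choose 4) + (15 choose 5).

1 + 15 + 105 + 455 + 1365 + 3003 = 4944.

4944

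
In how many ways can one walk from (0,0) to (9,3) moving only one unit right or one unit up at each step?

220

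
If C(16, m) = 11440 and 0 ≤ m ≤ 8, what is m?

7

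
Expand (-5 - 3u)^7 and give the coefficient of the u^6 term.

The general term is C(7,j)·(-5)^j·(-3u)^(7-j); the u^6 term has j = 1.
C(7,1) = 7.
Coefficient = C(7,1) · (-5)^1 · (-3)^6 = 7 · (-5) · 729 = -25515.

-25515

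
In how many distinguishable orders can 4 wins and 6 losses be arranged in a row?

Choose positions for the wins: C(10,4) = 210.

210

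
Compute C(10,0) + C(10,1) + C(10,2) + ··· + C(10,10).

Setting x = 1 in (1+x)^10 gives Σ C(10,r) = 2^10 = 1024.

1024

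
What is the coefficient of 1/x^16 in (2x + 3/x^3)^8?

81648

General term: C(8,j)·(2x)^j·(3/x^3)^(8-j), with x-exponent 1j − 3(8−j) = 4j − 24.
Set 4j − 24 = -16: j = 2.
C(8,2) = 28; 2^2 = 4; 3^6 = 729.
Coefficient = 28 · 4 · 729 = 81648.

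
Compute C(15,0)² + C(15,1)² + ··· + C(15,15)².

155117520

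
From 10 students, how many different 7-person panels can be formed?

This is C(10,7) = 120.

120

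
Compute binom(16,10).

C(16,10) = C(16,6) by symmetry.
C(16,6) = (16·15·14·13·12·11) / 6! = 5765760 / 720 = 8008.

8008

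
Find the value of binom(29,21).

4292145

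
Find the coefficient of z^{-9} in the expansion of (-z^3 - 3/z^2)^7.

General term: C(7,j)·(-z^3)^j·(-3/z^2)^(7-j), with z-exponent 3j − 2(7−j) = 5j − 14.
Set 5j − 14 = -9: j = 1.
C(7,1) = 7; (-1)^1 = -1; (-3)^6 = 729.
Coefficient = 7 · (-1) · 729 = -5103.

-5103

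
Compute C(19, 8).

75582

C(19,8) = (19·18·17·16·15·14·13·12) / 8! = 3047466240 / 40320 = 75582.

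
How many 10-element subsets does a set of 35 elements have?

183579396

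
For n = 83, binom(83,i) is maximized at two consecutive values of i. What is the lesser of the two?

41

For odd n = 83, C(83,i) peaks at i = (n−1)/2 and (n+1)/2; the lesser is 41.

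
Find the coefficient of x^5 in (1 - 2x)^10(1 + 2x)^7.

-1792

Coefficient of x^5 = Σ_{j} C(10,j)·(-2)^j·C(7,5-j)·2^(5-j) for j from 0 to 5.
= 672 + (-11200) + 50400 + (-80640) + 47040 + (-8064) = -1792.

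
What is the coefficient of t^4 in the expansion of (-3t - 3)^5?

-1215

The general term is C(5,j)·(-3t)^j·(-3)^(5-j); the t^4 term has j = 4.
C(5,4) = 5.
Coefficient = C(5,4) · (-3)^4 · (-3)^1 = 5 · 81 · (-3) = -1215.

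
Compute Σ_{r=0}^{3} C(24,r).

1 + 24 + 276 + 2024 = 2325.

2325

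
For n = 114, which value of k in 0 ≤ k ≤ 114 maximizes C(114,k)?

C(114,k) is maximized at k = 114/2 = 57.

57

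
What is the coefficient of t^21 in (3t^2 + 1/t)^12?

General term: C(12,j)·(3t^2)^j·(1/t)^(12-j), with t-exponent 2j − 1(12−j) = 3j − 12.
Set 3j − 12 = 21: j = 11.
C(12,11) = 12; 3^11 = 177147; 1^1 = 1.
Coefficient = 12 · 177147 · 1 = 2125764.

2125764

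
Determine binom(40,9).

273438880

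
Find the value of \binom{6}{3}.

20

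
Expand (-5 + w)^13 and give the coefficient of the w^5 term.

502734375

The general term is C(13,j)·(-5)^j·(w)^(13-j); the w^5 term has j = 8.
C(13,8) = 1287.
Coefficient = C(13,8) · (-5)^8 = 1287 · 390625 = 502734375.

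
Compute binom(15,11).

1365

C(15,11) = C(15,4) by symmetry.
C(15,4) = (15·14·13·12) / 4! = 32760 / 24 = 1365.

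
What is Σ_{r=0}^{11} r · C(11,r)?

Since r·C(11,r) = 11·C(10,r−1), the sum is 11·2^10 = 11·1024 = 11264.

11264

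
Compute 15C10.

C(15,10) = C(15,5) by symmetry.
C(15,5) = (15·14·13·12·11) / 5! = 360360 / 120 = 3003.

3003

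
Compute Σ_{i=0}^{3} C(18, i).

988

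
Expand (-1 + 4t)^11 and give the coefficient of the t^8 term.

-10813440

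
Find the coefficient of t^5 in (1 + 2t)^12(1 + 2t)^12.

1360128

Coefficient of t^5 = Σ_{j} C(12,j)·2^j·C(12,5-j)·2^(5-j) for j from 0 to 5.
= 25344 + 190080 + 464640 + 464640 + 190080 + 25344 = 1360128.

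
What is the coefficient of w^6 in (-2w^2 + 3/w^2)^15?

-1868106240

General term: C(15,j)·(-2w^2)^j·(3/w^2)^(15-j), with w-exponent 2j − 2(15−j) = 4j − 30.
Set 4j − 30 = 6: j = 9.
C(15,9) = 5005; (-2)^9 = -512; 3^6 = 729.
Coefficient = 5005 · (-512) · 729 = -1868106240.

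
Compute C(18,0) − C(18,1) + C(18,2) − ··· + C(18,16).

The partial alternating sum Σ_{k=0}^{16} (−1)^k C(18,k) = (−1)^16 C(17,16) = 17.

17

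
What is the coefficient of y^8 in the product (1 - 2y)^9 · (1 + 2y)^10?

32256

Coefficient of y^8 = Σ_{j} C(9,j)·(-2)^j·C(10,8-j)·2^(8-j) for j from 0 to 8.
= 11520 + (-276480) + 1935360 + (-5419008) + 6773760 + (-3870720) + 967680 + (-92160) + 2304 = 32256.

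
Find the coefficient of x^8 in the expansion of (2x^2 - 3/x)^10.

General term: C(10,j)·(2x^2)^j·(-3/x)^(10-j), with x-exponent 2j − 1(10−j) = 3j − 10.
Set 3j − 10 = 8: j = 6.
C(10,6) = 210; 2^6 = 64; (-3)^4 = 81.
Coefficient = 210 · 64 · 81 = 1088640.

1088640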